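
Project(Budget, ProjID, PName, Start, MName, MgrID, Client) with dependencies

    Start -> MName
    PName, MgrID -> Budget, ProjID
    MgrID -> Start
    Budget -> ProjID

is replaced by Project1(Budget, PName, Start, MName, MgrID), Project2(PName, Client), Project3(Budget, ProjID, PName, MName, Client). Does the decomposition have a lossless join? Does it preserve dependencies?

lossy but dependency-preserving

Lossless test (chase): Rows 1 and 3 agree on Budget; apply Budget→ProjID and equate their ProjID entries. No row becomes fully distinguished — the join is lossy.
Dependency preservation: PName, MgrID → Budget, ProjID is not contained in any single fragment, but the restricted closure of its left-hand side across the fragments still reaches the right-hand side; the remaining FDs each lie inside some fragment. All dependencies are preserved.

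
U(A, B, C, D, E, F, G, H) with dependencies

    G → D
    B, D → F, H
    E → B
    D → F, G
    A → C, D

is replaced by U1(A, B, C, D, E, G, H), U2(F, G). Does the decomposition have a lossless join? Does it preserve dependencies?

Lossless test: (G)⁺ = {D, F, G}, which contains all of one fragment — lossless.
Dependency preservation: B, D → F, H; D → F, G are not contained in any single fragment, but the restricted closure of each left-hand side across the fragments still reaches the right-hand side; the remaining FDs each lie inside some fragment. All dependencies are preserved.

lossless and dependency-preserving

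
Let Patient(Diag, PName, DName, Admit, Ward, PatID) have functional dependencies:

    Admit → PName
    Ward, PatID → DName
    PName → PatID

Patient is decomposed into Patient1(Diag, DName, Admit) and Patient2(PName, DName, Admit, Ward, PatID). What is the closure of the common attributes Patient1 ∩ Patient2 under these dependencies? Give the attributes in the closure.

PName, DName, Admit, PatID

Patient1 ∩ Patient2 = {DName, Admit}.
Admit → PName applies, adding PName
PName → PatID applies, adding PatID
Closure: {PName, DName, Admit, PatID}.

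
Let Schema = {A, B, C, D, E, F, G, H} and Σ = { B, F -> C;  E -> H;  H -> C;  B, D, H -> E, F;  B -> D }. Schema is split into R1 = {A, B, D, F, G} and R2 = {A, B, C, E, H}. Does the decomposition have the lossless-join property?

Common attributes: R1 ∩ R2 = {A, B}.
Closure of {A, B}: B → D applies, adding D. So (A, B)⁺ = {A, B, D}.
The closure contains neither all of R1 = {A, B, D, F, G} nor all of R2 = {A, B, C, E, H}, so the common attributes are not a superkey of either fragment. The join is lossy.

No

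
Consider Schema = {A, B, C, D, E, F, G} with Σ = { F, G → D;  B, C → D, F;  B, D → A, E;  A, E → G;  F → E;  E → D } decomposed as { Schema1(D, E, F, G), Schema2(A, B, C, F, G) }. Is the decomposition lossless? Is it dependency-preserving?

lossless but not dependency-preserving

Lossless test: (F, G)⁺ = {D, E, F, G}, which contains all of one fragment — lossless.
Dependency preservation: the restricted closure of {B, D} across the fragments never reaches {A, E}, so B, D → A, E cannot be enforced without a join — not preserved.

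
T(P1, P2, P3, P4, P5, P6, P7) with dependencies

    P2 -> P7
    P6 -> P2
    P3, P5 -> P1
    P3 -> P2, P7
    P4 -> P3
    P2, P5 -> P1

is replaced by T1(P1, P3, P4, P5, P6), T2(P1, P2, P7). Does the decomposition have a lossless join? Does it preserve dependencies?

Lossless test: (P1)⁺ = {P1}, which is a superkey of neither fragment — lossy.
Dependency preservation: the restricted closure of {P6} across the fragments never reaches {P2}, so P6 → P2 cannot be enforced without a join — not preserved.

lossy and not dependency-preserving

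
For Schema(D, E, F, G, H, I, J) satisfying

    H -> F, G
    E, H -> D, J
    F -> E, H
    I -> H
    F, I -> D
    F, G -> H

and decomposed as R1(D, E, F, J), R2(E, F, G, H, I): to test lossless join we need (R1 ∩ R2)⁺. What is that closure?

R1 ∩ R2 = {E, F}.
F → E, H applies, adding H
H → F, G applies, adding G
E, H → D, J applies, adding D, J
Closure: {D, E, F, G, H, J}.

D, E, F, G, H, J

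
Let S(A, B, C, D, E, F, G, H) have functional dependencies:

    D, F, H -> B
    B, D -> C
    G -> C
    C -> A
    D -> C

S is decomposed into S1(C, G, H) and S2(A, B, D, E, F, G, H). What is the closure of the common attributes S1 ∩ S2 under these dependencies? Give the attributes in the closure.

A, C, G, H

S1 ∩ S2 = {G, H}.
G → C applies, adding C
C → A applies, adding A
Closure: {A, C, G, H}.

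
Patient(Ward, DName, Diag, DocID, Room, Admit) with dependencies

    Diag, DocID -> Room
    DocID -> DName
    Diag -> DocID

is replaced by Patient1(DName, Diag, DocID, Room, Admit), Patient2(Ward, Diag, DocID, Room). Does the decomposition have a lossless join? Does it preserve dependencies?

lossy but dependency-preserving

Lossless test: (Diag, DocID, Room)⁺ = {DName, Diag, DocID, Room}, which is a superkey of neither fragment — lossy.
Dependency preservation: every FD's attributes lie within a single fragment, so each can be enforced locally — preserved.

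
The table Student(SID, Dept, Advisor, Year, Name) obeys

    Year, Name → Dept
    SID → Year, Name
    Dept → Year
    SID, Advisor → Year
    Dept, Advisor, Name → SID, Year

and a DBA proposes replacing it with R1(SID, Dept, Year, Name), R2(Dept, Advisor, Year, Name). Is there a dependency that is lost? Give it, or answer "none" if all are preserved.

Check Dept, Advisor, Name → SID, Year: no single fragment contains all of {SID, Dept, Advisor, Year, Name}, and the restricted closure of {Dept, Advisor, Name} across the fragments never reaches {SID, Year}.
Year, Name → Dept is preserved.
SID → Year, Name is preserved.
Dept → Year is preserved.
SID, Advisor → Year is preserved.

Dept, Advisor, Name → SID, Year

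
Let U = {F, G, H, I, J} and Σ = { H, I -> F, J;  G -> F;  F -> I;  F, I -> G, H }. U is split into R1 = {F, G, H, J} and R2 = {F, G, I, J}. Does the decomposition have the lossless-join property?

Common attributes: R1 ∩ R2 = {F, G, J}.
Closure of {F, G, J}: F → I applies, adding I; F, I → G, H applies, adding H. So (F, G, J)⁺ = {F, G, H, I, J}.
This closure contains every attribute of R1, so R1 ∩ R2 → R1. The join is lossless.

Yes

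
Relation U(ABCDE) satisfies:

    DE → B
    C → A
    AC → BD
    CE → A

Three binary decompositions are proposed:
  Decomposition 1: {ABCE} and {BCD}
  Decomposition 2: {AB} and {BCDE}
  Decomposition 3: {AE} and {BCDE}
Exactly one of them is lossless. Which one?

Decomposition 1

Decomposition 1: common = {BC}, closure = {ABCD} → lossless.
Decomposition 2: common = {B}, closure = {B} → lossy.
Decomposition 3: common = {E}, closure = {E} → lossy.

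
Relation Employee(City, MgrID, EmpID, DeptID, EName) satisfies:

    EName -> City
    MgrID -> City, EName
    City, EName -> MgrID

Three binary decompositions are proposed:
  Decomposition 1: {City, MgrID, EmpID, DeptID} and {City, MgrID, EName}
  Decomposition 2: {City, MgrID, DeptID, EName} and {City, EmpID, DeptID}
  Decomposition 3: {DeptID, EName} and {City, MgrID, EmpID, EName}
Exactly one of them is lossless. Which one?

Decomposition 1

Decomposition 1: common = {City, MgrID}, closure = {City, MgrID, EName} → lossless.
Decomposition 2: common = {City, DeptID}, closure = {City, DeptID} → lossy.
Decomposition 3: common = {EName}, closure = {City, MgrID, EName} → lossy.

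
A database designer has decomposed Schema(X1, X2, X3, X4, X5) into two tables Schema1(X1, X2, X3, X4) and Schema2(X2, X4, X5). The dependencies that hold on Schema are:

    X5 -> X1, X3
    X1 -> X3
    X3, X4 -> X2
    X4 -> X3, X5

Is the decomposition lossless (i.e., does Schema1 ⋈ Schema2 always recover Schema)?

Yes

Common attributes: Schema1 ∩ Schema2 = {X2, X4}.
Closure of {X2, X4}: X4 → X3, X5 applies, adding X3, X5; X5 → X1, X3 applies, adding X1. So (X2, X4)⁺ = {X1, X2, X3, X4, X5}.
This closure contains every attribute of Schema1, so Schema1 ∩ Schema2 → Schema1. The join is lossless.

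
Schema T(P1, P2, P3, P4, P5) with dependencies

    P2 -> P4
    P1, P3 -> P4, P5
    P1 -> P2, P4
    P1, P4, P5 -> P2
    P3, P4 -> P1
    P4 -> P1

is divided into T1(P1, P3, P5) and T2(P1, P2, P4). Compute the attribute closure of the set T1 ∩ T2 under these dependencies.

T1 ∩ T2 = {P1}.
P1 → P2, P4 applies, adding P2, P4
Closure: {P1, P2, P4}.

P1, P2, P4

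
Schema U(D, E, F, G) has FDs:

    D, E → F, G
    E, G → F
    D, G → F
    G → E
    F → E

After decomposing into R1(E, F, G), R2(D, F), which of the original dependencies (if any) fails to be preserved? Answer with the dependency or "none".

Check D, E → F, G: no single fragment contains all of {D, E, F, G}, and the restricted closure of {D, E} across the fragments never reaches {F, G}.
E, G → F is preserved.
D, G → F is preserved.
G → E is preserved.
F → E is preserved.

D, E → F, G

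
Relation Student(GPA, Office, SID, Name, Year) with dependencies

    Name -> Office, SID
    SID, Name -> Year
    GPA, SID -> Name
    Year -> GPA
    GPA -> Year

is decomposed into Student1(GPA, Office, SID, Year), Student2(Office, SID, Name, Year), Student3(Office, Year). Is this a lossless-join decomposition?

Chase test. Columns are GPA, Office, SID, Name, Year; row i has aⱼ where attribute j ∈ Studenti, else bᵢⱼ.
Initial tableau (one row per fragment):
  row 1: a1 a2 a3 b14 a5
  row 2: b21 a2 a3 a4 a5
  row 3: b31 a2 b33 b34 a5
Rows 1 and 2 agree on Year; apply Year→GPA and equate their GPA entries.
Rows 1 and 3 agree on Year; apply Year→GPA and equate their GPA entries.
Rows 1 and 2 agree on GPA, SID; apply GPA, SID→Name and equate their Name entries.
Row 1 is now all distinguished symbols — the join is lossless.

Yes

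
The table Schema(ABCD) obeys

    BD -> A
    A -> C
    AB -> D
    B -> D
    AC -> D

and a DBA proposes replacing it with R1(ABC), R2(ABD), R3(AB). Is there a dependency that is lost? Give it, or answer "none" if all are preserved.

none

BD → A lies within R2.
A → C lies within R1.
AB → D lies within R2.
B → D lies within R2.
AC → D: restricted closure across fragments reaches D.
Every dependency is enforceable on the fragments, so the decomposition is dependency-preserving.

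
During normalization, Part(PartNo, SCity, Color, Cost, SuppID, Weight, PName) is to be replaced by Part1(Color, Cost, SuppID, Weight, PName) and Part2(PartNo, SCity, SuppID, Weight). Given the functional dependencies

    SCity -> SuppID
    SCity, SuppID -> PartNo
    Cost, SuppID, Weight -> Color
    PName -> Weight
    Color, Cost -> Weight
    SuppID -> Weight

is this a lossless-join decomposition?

No

Common attributes: Part1 ∩ Part2 = {SuppID, Weight}.
No dependency enlarges {SuppID, Weight}, so (SuppID, Weight)⁺ = {SuppID, Weight}.
The closure contains neither all of Part1 = {Color, Cost, SuppID, Weight, PName} nor all of Part2 = {PartNo, SCity, SuppID, Weight}, so the common attributes are not a superkey of either fragment. The join is lossy.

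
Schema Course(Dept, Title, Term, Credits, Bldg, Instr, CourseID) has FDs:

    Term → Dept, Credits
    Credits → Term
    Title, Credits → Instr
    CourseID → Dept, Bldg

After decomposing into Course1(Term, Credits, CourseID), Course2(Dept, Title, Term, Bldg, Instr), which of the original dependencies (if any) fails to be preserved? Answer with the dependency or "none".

CourseID → Dept, Bldg

Check CourseID → Dept, Bldg: no single fragment contains all of {Dept, Bldg, CourseID}, and the restricted closure of {CourseID} across the fragments never reaches {Dept, Bldg}.
Term → Dept, Credits is preserved.
Credits → Term is preserved.
Title, Credits → Instr is preserved.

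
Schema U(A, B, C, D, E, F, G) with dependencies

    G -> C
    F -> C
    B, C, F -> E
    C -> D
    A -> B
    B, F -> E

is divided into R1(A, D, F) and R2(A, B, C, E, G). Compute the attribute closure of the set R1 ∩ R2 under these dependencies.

A, B

R1 ∩ R2 = {A}.
A → B applies, adding B
Closure: {A, B}.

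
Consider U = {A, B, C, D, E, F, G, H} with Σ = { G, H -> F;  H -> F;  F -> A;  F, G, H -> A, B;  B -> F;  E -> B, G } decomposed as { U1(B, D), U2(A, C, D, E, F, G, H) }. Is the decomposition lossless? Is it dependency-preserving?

lossy and not dependency-preserving

Lossless test: (D)⁺ = {D}, which is a superkey of neither fragment — lossy.
Dependency preservation: the restricted closure of {F, G, H} across the fragments never reaches {A, B}, so F, G, H → A, B cannot be enforced without a join — not preserved.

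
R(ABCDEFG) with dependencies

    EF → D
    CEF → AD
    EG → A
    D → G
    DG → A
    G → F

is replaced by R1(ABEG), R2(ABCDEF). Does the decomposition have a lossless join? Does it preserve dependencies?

Lossless test: (ABE)⁺ = {ABE}, which is a superkey of neither fragment — lossy.
Dependency preservation: the restricted closure of {D} across the fragments never reaches {G}, so D → G cannot be enforced without a join — not preserved.

lossy and not dependency-preserving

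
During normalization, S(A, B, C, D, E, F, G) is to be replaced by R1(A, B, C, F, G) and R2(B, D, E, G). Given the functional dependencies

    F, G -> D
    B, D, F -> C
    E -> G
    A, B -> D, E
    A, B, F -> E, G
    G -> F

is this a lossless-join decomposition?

No

Common attributes: R1 ∩ R2 = {B, G}.
Closure of {B, G}: G → F applies, adding F; F, G → D applies, adding D; B, D, F → C applies, adding C. So (B, G)⁺ = {B, C, D, F, G}.
The closure contains neither all of R1 = {A, B, C, F, G} nor all of R2 = {B, D, E, G}, so the common attributes are not a superkey of either fragment. The join is lossy.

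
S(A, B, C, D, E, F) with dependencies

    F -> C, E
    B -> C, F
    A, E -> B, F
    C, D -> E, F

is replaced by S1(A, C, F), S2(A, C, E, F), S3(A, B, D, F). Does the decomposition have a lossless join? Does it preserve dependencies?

Lossless test (chase): Rows 1 and 2 agree on F; apply F→C, E and equate their C, E entries. Rows 1 and 3 agree on F; apply F→C, E and equate their C, E entries. Rows 1 and 2 agree on A, E; apply A, E→B, F and equate their B, F entries. Rows 1 and 3 agree on A, E; apply A, E→B, F and equate their B, F entries. Row 3 is now all distinguished symbols — the join is lossless.
Dependency preservation: the restricted closure of {C, D} across the fragments never reaches {E, F}, so C, D → E, F cannot be enforced without a join — not preserved.

lossless but not dependency-preserving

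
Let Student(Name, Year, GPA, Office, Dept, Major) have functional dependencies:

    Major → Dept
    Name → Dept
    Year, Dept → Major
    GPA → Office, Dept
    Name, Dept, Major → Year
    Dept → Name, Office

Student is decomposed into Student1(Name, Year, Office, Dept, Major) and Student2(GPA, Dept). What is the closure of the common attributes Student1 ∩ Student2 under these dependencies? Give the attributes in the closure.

Name, Office, Dept

Student1 ∩ Student2 = {Dept}.
Dept → Name, Office applies, adding Name, Office
Closure: {Name, Office, Dept}.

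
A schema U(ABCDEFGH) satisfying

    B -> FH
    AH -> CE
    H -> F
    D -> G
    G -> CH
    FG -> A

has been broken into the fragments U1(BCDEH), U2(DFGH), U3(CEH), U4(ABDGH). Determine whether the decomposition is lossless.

Chase test. Columns are ABCDEFGH; row i has aⱼ where attribute j ∈ Ui, else bᵢⱼ.
Initial tableau (one row per fragment):
  row 1: b11 a2 a3 a4 a5 b16 b17 a8
  row 2: b21 b22 b23 a4 b25 a6 a7 a8
  row 3: b31 b32 a3 b34 a5 b36 b37 a8
  row 4: a1 a2 b43 a4 b45 b46 a7 a8
Rows 1 and 4 agree on B; apply B→FH and equate their FH entries.
Rows 1 and 2 agree on H; apply H→F and equate their F entries.
Rows 1 and 3 agree on H; apply H→F and equate their F entries.
Rows 1 and 2 agree on D; apply D→G and equate their G entries.
Rows 1 and 2 agree on G; apply G→CH and equate their CH entries.
Rows 1 and 4 agree on G; apply G→CH and equate their CH entries.
Rows 1 and 2 agree on FG; apply FG→A and equate their A entries.
Rows 1 and 4 agree on FG; apply FG→A and equate their A entries.
Rows 1 and 2 agree on AH; apply AH→CE and equate their CE entries.
Rows 1 and 4 agree on AH; apply AH→CE and equate their CE entries.
Row 1 is now all distinguished symbols — the join is lossless.

Yes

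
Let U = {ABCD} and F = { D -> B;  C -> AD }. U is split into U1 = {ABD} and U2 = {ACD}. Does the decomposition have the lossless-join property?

Common attributes: U1 ∩ U2 = {AD}.
Closure of {AD}: D → B applies, adding B. So (AD)⁺ = {ABD}.
This closure contains every attribute of U1, so U1 ∩ U2 → U1. The join is lossless.

Yes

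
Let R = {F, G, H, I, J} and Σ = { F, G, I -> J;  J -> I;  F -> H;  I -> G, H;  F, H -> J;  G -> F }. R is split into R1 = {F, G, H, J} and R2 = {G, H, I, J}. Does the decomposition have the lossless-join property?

Common attributes: R1 ∩ R2 = {G, H, J}.
Closure of {G, H, J}: J → I applies, adding I; G → F applies, adding F. So (G, H, J)⁺ = {F, G, H, I, J}.
This closure contains every attribute of R1, so R1 ∩ R2 → R1. The join is lossless.

Yes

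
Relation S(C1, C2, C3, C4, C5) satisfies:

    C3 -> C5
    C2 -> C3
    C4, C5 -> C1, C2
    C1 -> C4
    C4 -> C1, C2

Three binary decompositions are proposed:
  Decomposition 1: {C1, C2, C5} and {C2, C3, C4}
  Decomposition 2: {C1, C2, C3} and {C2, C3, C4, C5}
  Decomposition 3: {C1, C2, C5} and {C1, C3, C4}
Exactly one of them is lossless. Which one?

Decomposition 1: common = {C2}, closure = {C2, C3, C5} → lossy.
Decomposition 2: common = {C2, C3}, closure = {C2, C3, C5} → lossy.
Decomposition 3: common = {C1}, closure = {C1, C2, C3, C4, C5} → lossless.

Decomposition 3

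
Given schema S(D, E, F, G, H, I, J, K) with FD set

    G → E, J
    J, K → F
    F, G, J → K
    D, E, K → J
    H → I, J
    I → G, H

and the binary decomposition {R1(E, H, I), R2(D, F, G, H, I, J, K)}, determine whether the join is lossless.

Yes

Common attributes: R1 ∩ R2 = {H, I}.
Closure of {H, I}: H → I, J applies, adding J; I → G, H applies, adding G; G → E, J applies, adding E. So (H, I)⁺ = {E, G, H, I, J}.
This closure contains every attribute of R1, so R1 ∩ R2 → R1. The join is lossless.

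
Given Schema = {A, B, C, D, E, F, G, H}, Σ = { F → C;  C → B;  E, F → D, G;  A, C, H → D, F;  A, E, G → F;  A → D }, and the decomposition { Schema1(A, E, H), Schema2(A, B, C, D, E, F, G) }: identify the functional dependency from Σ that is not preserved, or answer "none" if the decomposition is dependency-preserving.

Check A, C, H → D, F: no single fragment contains all of {A, C, D, F, H}, and the restricted closure of {A, C, H} across the fragments never reaches {D, F}.
F → C is preserved.
C → B is preserved.
E, F → D, G is preserved.
A, E, G → F is preserved.
A → D is preserved.

A, C, H → D, F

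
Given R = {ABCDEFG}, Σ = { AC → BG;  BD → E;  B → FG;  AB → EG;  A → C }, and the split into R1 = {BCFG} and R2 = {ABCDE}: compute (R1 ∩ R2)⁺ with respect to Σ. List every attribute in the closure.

R1 ∩ R2 = {BC}.
B → FG applies, adding FG
Closure: {BCFG}.

BCFG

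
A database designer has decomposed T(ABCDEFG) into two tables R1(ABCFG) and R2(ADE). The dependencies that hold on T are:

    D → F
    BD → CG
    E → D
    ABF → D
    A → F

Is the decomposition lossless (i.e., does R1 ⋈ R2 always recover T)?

No

Common attributes: R1 ∩ R2 = {A}.
Closure of {A}: A → F applies, adding F. So (A)⁺ = {AF}.
The closure contains neither all of R1 = {ABCFG} nor all of R2 = {ADE}, so the common attributes are not a superkey of either fragment. The join is lossy.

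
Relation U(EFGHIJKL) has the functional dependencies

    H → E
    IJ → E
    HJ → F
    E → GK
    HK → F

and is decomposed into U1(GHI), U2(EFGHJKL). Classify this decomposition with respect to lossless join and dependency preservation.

Lossless test: (GH)⁺ = {EFGHK}, which is a superkey of neither fragment — lossy.
Dependency preservation: the restricted closure of {IJ} across the fragments never reaches {E}, so IJ → E cannot be enforced without a join — not preserved.

lossy and not dependency-preserving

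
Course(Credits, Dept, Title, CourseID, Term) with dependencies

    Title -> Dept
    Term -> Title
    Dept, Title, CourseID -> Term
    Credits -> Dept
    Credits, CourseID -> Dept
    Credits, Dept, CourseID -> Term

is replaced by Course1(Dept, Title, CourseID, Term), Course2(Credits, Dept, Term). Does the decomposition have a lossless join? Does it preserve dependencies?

Lossless test: (Dept, Term)⁺ = {Dept, Title, Term}, which is a superkey of neither fragment — lossy.
Dependency preservation: the restricted closure of {Credits, Dept, CourseID} across the fragments never reaches {Term}, so Credits, Dept, CourseID → Term cannot be enforced without a join — not preserved.

lossy and not dependency-preserving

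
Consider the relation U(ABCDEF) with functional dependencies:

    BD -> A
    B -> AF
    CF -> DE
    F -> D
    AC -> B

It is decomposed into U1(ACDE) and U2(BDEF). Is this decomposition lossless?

No

Common attributes: U1 ∩ U2 = {DE}.
No dependency enlarges {DE}, so (DE)⁺ = {DE}.
The closure contains neither all of U1 = {ACDE} nor all of U2 = {BDEF}, so the common attributes are not a superkey of either fragment. The join is lossy.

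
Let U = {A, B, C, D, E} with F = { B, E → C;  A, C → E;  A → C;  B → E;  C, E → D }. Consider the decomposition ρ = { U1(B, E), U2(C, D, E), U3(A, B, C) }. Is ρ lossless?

Yes

Chase test. Columns are A, B, C, D, E; row i has aⱼ where attribute j ∈ Ui, else bᵢⱼ.
Initial tableau (one row per fragment):
  row 1: b11 a2 b13 b14 a5
  row 2: b21 b22 a3 a4 a5
  row 3: a1 a2 a3 b34 b35
Rows 1 and 3 agree on B; apply B→E and equate their E entries.
Rows 2 and 3 agree on C, E; apply C, E→D and equate their D entries.
Rows 1 and 3 agree on B, E; apply B, E→C and equate their C entries.
Rows 1 and 2 agree on C, E; apply C, E→D and equate their D entries.
Row 3 is now all distinguished symbols — the join is lossless.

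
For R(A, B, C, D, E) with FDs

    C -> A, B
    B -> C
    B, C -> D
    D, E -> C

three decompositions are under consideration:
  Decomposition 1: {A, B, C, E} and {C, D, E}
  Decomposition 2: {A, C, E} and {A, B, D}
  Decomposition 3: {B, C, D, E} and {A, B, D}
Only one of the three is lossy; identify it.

Decomposition 2

Decomposition 1: common = {C, E}, closure = {A, B, C, D, E} → lossless.
Decomposition 2: common = {A}, closure = {A} → lossy.
Decomposition 3: common = {B, D}, closure = {A, B, C, D} → lossless.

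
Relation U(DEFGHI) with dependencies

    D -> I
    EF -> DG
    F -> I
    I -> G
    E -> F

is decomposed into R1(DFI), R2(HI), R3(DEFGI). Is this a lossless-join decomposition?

No

Chase test. Columns are DEFGHI; row i has aⱼ where attribute j ∈ Ri, else bᵢⱼ.
Initial tableau (one row per fragment):
  row 1: a1 b12 a3 b14 b15 a6
  row 2: b21 b22 b23 b24 a5 a6
  row 3: a1 a2 a3 a4 b35 a6
Rows 1 and 2 agree on I; apply I→G and equate their G entries.
Rows 1 and 3 agree on I; apply I→G and equate their G entries.
No row becomes fully distinguished — the join is lossy.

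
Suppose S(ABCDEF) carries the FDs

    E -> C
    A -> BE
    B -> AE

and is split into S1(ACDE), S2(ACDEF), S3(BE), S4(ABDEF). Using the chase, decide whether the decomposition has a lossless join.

Yes

Chase test. Columns are ABCDEF; row i has aⱼ where attribute j ∈ Si, else bᵢⱼ.
Initial tableau (one row per fragment):
  row 1: a1 b12 a3 a4 a5 b16
  row 2: a1 b22 a3 a4 a5 a6
  row 3: b31 a2 b33 b34 a5 b36
  row 4: a1 a2 b43 a4 a5 a6
Rows 1 and 3 agree on E; apply E→C and equate their C entries.
Rows 1 and 4 agree on E; apply E→C and equate their C entries.
Rows 1 and 2 agree on A; apply A→BE and equate their BE entries.
Rows 1 and 4 agree on A; apply A→BE and equate their BE entries.
Rows 1 and 3 agree on B; apply B→AE and equate their AE entries.
Row 2 is now all distinguished symbols — the join is lossless.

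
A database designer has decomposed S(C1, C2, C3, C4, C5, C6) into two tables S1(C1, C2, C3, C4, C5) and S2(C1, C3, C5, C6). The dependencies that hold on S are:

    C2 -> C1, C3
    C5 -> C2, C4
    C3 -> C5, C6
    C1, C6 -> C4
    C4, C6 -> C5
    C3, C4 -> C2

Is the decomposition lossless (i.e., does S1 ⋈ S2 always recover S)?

Common attributes: S1 ∩ S2 = {C1, C3, C5}.
Closure of {C1, C3, C5}: C5 → C2, C4 applies, adding C2, C4; C3 → C5, C6 applies, adding C6. So (C1, C3, C5)⁺ = {C1, C2, C3, C4, C5, C6}.
This closure contains every attribute of S1, so S1 ∩ S2 → S1. The join is lossless.

Yes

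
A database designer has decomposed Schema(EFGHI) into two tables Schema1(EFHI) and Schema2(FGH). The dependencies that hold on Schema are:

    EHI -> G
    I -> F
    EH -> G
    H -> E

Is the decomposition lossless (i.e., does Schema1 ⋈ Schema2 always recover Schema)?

Common attributes: Schema1 ∩ Schema2 = {FH}.
Closure of {FH}: H → E applies, adding E; EH → G applies, adding G. So (FH)⁺ = {EFGH}.
This closure contains every attribute of Schema2, so Schema1 ∩ Schema2 → Schema2. The join is lossless.

Yes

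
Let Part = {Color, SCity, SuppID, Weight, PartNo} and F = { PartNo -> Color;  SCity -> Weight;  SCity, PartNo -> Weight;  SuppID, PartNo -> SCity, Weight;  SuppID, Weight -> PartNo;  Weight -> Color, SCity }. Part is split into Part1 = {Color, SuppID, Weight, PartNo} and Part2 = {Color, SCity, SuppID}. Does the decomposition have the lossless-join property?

No

Common attributes: Part1 ∩ Part2 = {Color, SuppID}.
No dependency enlarges {Color, SuppID}, so (Color, SuppID)⁺ = {Color, SuppID}.
The closure contains neither all of Part1 = {Color, SuppID, Weight, PartNo} nor all of Part2 = {Color, SCity, SuppID}, so the common attributes are not a superkey of either fragment. The join is lossy.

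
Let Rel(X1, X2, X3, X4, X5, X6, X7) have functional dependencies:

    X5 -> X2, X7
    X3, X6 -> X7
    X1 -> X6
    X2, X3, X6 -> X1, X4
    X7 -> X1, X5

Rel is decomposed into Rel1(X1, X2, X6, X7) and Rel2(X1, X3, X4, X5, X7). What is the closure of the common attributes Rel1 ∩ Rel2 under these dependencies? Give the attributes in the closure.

Rel1 ∩ Rel2 = {X1, X7}.
X1 → X6 applies, adding X6
X7 → X1, X5 applies, adding X5
X5 → X2, X7 applies, adding X2
Closure: {X1, X2, X5, X6, X7}.

X1, X2, X5, X6, X7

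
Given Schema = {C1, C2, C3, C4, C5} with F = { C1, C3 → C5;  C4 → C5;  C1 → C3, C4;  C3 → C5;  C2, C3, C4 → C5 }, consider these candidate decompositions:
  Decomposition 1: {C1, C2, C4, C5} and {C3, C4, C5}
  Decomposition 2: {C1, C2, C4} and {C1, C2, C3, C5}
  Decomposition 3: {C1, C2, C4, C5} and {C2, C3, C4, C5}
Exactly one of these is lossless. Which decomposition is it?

Decomposition 1: common = {C4, C5}, closure = {C4, C5} → lossy.
Decomposition 2: common = {C1, C2}, closure = {C1, C2, C3, C4, C5} → lossless.
Decomposition 3: common = {C2, C4, C5}, closure = {C2, C4, C5} → lossy.

Decomposition 2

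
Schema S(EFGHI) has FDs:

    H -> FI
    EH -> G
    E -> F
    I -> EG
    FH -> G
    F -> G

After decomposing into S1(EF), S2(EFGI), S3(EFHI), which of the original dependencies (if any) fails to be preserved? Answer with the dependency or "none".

H → FI lies within S3.
EH → G: restricted closure across fragments reaches G.
E → F lies within S1.
I → EG lies within S2.
FH → G: restricted closure across fragments reaches G.
F → G lies within S2.
Every dependency is enforceable on the fragments, so the decomposition is dependency-preserving.

none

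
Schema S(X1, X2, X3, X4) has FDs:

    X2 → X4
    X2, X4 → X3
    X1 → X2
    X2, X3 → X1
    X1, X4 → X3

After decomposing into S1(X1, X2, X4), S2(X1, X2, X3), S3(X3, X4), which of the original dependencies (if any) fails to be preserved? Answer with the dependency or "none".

none

X2 → X4 lies within S1.
X2, X4 → X3: restricted closure across fragments reaches X3.
X1 → X2 lies within S1.
X2, X3 → X1 lies within S2.
X1, X4 → X3: restricted closure across fragments reaches X3.
Every dependency is enforceable on the fragments, so the decomposition is dependency-preserving.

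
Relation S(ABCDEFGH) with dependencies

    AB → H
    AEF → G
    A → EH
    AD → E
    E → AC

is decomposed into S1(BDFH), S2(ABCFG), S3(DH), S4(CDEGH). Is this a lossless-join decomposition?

Chase test. Columns are ABCDEFGH; row i has aⱼ where attribute j ∈ Si, else bᵢⱼ.
Initial tableau (one row per fragment):
  row 1: b11 a2 b13 a4 b15 a6 b17 a8
  row 2: a1 a2 a3 b24 b25 a6 a7 b28
  row 3: b31 b32 b33 a4 b35 b36 b37 a8
  row 4: b41 b42 a3 a4 a5 b46 a7 a8
No row becomes fully distinguished — the join is lossy.

No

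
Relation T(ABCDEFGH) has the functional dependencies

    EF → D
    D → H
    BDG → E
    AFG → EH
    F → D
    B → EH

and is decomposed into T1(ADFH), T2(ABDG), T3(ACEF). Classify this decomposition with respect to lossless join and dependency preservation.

Lossless test (chase): Rows 1 and 2 agree on D; apply D→H and equate their H entries. Rows 1 and 3 agree on F; apply F→D and equate their D entries. Rows 1 and 3 agree on D; apply D→H and equate their H entries. No row becomes fully distinguished — the join is lossy.
Dependency preservation: the restricted closure of {BDG} across the fragments never reaches {E}, so BDG → E cannot be enforced without a join — not preserved.

lossy and not dependency-preserving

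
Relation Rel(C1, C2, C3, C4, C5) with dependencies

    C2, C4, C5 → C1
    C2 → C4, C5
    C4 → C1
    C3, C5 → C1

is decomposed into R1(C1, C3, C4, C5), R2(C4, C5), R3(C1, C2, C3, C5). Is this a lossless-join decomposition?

Chase test. Columns are C1, C2, C3, C4, C5; row i has aⱼ where attribute j ∈ Ri, else bᵢⱼ.
Initial tableau (one row per fragment):
  row 1: a1 b12 a3 a4 a5
  row 2: b21 b22 b23 a4 a5
  row 3: a1 a2 a3 b34 a5
Rows 1 and 2 agree on C4; apply C4→C1 and equate their C1 entries.
No row becomes fully distinguished — the join is lossy.

No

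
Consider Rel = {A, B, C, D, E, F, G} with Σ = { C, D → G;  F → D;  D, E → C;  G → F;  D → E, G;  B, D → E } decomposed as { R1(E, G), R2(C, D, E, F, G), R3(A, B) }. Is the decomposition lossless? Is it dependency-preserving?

Lossless test (chase): Rows 1 and 2 agree on G; apply G→F and equate their F entries. Rows 1 and 2 agree on F; apply F→D and equate their D entries. Rows 1 and 2 agree on D, E; apply D, E→C and equate their C entries. No row becomes fully distinguished — the join is lossy.
Dependency preservation: B, D → E is not contained in any single fragment, but the restricted closure of its left-hand side across the fragments still reaches the right-hand side; the remaining FDs each lie inside some fragment. All dependencies are preserved.

lossy but dependency-preserving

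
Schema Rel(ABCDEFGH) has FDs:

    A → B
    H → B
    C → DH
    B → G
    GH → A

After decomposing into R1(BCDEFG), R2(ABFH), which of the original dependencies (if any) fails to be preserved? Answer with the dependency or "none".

Check C → DH: no single fragment contains all of {CDH}, and the restricted closure of {C} across the fragments never reaches {DH}.
A → B is preserved.
H → B is preserved.
B → G is preserved.
GH → A is preserved.

C → DH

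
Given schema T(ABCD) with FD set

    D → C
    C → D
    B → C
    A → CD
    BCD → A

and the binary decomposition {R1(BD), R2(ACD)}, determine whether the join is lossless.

No

Common attributes: R1 ∩ R2 = {D}.
Closure of {D}: D → C applies, adding C. So (D)⁺ = {CD}.
The closure contains neither all of R1 = {BD} nor all of R2 = {ACD}, so the common attributes are not a superkey of either fragment. The join is lossy.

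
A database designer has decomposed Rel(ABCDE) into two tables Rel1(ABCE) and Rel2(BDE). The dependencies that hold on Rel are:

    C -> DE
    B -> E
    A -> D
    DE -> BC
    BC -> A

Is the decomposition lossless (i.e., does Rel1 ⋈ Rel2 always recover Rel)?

No

Common attributes: Rel1 ∩ Rel2 = {BE}.
No dependency enlarges {BE}, so (BE)⁺ = {BE}.
The closure contains neither all of Rel1 = {ABCE} nor all of Rel2 = {BDE}, so the common attributes are not a superkey of either fragment. The join is lossy.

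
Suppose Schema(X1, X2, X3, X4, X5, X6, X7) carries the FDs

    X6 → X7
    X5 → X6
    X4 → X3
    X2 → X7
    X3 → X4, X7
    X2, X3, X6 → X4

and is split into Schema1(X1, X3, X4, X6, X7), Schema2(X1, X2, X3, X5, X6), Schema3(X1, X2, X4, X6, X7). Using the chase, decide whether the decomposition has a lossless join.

Chase test. Columns are X1, X2, X3, X4, X5, X6, X7; row i has aⱼ where attribute j ∈ Schemai, else bᵢⱼ.
Initial tableau (one row per fragment):
  row 1: a1 b12 a3 a4 b15 a6 a7
  row 2: a1 a2 a3 b24 a5 a6 b27
  row 3: a1 a2 b33 a4 b35 a6 a7
Rows 1 and 2 agree on X6; apply X6→X7 and equate their X7 entries.
Rows 1 and 3 agree on X4; apply X4→X3 and equate their X3 entries.
Rows 1 and 2 agree on X3; apply X3→X4, X7 and equate their X4, X7 entries.
Row 2 is now all distinguished symbols — the join is lossless.

Yes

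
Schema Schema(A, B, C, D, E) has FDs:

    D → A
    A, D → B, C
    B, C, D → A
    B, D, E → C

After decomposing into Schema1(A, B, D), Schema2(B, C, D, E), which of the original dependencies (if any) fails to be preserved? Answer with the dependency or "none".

none

D → A lies within Schema1.
A, D → B, C: restricted closure across fragments reaches B, C.
B, C, D → A: restricted closure across fragments reaches A.
B, D, E → C lies within Schema2.
Every dependency is enforceable on the fragments, so the decomposition is dependency-preserving.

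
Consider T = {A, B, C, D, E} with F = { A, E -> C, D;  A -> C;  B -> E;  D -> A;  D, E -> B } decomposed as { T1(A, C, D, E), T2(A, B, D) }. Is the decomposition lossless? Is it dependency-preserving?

Lossless test: (A, D)⁺ = {A, C, D}, which is a superkey of neither fragment — lossy.
Dependency preservation: the restricted closure of {B} across the fragments never reaches {E}, so B → E cannot be enforced without a join — not preserved.

lossy and not dependency-preserving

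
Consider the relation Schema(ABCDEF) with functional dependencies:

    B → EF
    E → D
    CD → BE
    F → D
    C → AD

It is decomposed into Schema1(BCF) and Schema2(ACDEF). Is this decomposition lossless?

Yes

Common attributes: Schema1 ∩ Schema2 = {CF}.
Closure of {CF}: F → D applies, adding D; C → AD applies, adding A; CD → BE applies, adding BE. So (CF)⁺ = {ABCDEF}.
This closure contains every attribute of Schema1, so Schema1 ∩ Schema2 → Schema1. The join is lossless.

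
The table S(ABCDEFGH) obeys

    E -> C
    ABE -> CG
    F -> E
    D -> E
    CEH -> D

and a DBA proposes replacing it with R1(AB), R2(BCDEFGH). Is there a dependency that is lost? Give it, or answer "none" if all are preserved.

Check ABE → CG: no single fragment contains all of {ABCEG}, and the restricted closure of {ABE} across the fragments never reaches {CG}.
E → C is preserved.
F → E is preserved.
D → E is preserved.
CEH → D is preserved.

ABE -> CG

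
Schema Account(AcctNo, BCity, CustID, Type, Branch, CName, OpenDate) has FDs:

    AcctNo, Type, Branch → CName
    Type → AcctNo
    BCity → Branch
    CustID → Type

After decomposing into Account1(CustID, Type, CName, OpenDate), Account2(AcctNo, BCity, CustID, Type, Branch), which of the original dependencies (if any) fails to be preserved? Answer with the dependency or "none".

AcctNo, Type, Branch → CName

Check AcctNo, Type, Branch → CName: no single fragment contains all of {AcctNo, Type, Branch, CName}, and the restricted closure of {AcctNo, Type, Branch} across the fragments never reaches {CName}.
Type → AcctNo is preserved.
BCity → Branch is preserved.
CustID → Type is preserved.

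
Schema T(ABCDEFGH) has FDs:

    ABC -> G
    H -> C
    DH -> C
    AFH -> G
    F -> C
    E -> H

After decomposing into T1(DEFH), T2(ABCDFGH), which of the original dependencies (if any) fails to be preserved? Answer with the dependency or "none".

none

ABC → G lies within T2.
H → C lies within T2.
DH → C lies within T2.
AFH → G lies within T2.
F → C lies within T2.
E → H lies within T1.
Every dependency is enforceable on the fragments, so the decomposition is dependency-preserving.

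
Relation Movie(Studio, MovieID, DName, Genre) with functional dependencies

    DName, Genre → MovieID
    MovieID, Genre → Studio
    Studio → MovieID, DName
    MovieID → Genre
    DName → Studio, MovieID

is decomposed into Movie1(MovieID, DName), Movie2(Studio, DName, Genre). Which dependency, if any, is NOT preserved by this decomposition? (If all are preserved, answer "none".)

DName, Genre → MovieID: restricted closure across fragments reaches MovieID.
MovieID, Genre → Studio: restricted closure across fragments reaches Studio.
Studio → MovieID, DName: restricted closure across fragments reaches MovieID, DName.
MovieID → Genre: restricted closure across fragments reaches Genre.
DName → Studio, MovieID: restricted closure across fragments reaches Studio, MovieID.
Every dependency is enforceable on the fragments, so the decomposition is dependency-preserving.

none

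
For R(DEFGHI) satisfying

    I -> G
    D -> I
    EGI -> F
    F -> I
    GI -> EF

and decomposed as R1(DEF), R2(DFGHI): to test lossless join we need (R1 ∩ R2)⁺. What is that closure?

R1 ∩ R2 = {DF}.
D → I applies, adding I
I → G applies, adding G
GI → EF applies, adding E
Closure: {DEFGI}.

DEFGI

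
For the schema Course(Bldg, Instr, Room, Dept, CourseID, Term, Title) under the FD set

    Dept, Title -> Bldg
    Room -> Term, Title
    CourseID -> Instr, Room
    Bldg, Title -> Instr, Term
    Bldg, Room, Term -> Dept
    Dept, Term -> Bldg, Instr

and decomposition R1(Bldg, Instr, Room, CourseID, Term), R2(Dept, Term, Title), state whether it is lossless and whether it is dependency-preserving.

lossy and not dependency-preserving

Lossless test: (Term)⁺ = {Term}, which is a superkey of neither fragment — lossy.
Dependency preservation: the restricted closure of {Dept, Title} across the fragments never reaches {Bldg}, so Dept, Title → Bldg cannot be enforced without a join — not preserved.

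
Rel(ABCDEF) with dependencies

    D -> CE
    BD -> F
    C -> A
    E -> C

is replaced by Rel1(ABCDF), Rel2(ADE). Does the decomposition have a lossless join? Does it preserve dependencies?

Lossless test: (AD)⁺ = {ACDE}, which contains all of one fragment — lossless.
Dependency preservation: the restricted closure of {E} across the fragments never reaches {C}, so E → C cannot be enforced without a join — not preserved.

lossless but not dependency-preserving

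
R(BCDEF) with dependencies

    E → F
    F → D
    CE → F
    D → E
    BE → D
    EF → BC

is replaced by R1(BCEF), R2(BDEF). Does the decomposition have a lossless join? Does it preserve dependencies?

lossless and dependency-preserving

Lossless test: (BEF)⁺ = {BCDEF}, which contains all of one fragment — lossless.
Dependency preservation: every FD's attributes lie within a single fragment, so each can be enforced locally — preserved.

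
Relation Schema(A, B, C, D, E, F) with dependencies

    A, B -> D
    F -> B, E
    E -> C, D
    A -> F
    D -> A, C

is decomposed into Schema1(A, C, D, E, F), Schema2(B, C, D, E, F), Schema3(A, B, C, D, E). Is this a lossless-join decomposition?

Yes

Chase test. Columns are A, B, C, D, E, F; row i has aⱼ where attribute j ∈ Schemai, else bᵢⱼ.
Initial tableau (one row per fragment):
  row 1: a1 b12 a3 a4 a5 a6
  row 2: b21 a2 a3 a4 a5 a6
  row 3: a1 a2 a3 a4 a5 b36
Rows 1 and 2 agree on F; apply F→B, E and equate their B, E entries.
Rows 1 and 3 agree on A; apply A→F and equate their F entries.
Rows 1 and 2 agree on D; apply D→A, C and equate their A, C entries.
Row 1 is now all distinguished symbols — the join is lossless.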